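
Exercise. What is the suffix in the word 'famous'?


The word 'famous' = 'fame' (root) + '-ous' (suffix). The suffix is '-ous'.

ous


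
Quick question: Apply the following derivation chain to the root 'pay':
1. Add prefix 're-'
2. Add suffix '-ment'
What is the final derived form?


Step 1: Add prefix 're-' to 'pay' = 'repay'
Step 2: Add suffix '-ment' to 'repay' = 'repayment'

repayment


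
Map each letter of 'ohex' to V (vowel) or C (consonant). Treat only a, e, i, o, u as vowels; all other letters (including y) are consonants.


Letter mapping: o = V, h = C, e = V, x = C.

VCVC


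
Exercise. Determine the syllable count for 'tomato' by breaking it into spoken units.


Break 'tomato' into syllables: to-ma-to -> to | ma | to = 3 syllables

3 syllables


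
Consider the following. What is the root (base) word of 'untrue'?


Remove prefix 'un' from 'untrue' to get root 'true'.

true


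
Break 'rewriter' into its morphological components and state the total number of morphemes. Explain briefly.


Step 1: Identify prefix: 're' (meaning: again)
Step 2: Identify root: 'write'
Step 3: Identify suffix(es): 'er'
Decomposition: re- (prefix: again) + write (root) + -er (suffix: one who)
Total morphemes: 3

3 morphemes (re- (prefix: again) + write (root) + -er (suffix: one who))


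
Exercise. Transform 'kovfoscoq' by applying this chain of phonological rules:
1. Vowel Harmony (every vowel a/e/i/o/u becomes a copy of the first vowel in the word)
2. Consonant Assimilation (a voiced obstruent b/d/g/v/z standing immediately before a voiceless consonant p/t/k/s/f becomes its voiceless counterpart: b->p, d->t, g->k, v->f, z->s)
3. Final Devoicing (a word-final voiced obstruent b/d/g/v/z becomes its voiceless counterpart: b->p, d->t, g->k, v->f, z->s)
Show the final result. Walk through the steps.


Starting form: 'kovfoscoq'
Rule 1: Vowel Harmony: all vowels already match. No change.
Rule 2: Consonant Assimilation: voiced obstruent before voiceless consonant becomes voiceless ('vf' -> 'ff'). 'kovfoscoq' -> 'koffoscoq'
Rule 3: Final Devoicing: final consonant 'q' is not one of the voiced obstruents b/d/g/v/z. No change.
Final form: 'koffoscoq'

koffoscoq


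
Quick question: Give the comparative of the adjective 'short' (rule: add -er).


Apply comparative formation (add -er): 'short' -> 'shorter'.

shorter


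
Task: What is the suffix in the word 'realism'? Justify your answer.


The word 'realism' = 'real' (root) + '-ism' (suffix). The suffix is '-ism'.

ism


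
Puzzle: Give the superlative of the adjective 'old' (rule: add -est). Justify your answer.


Apply superlative formation (add -est): 'old' -> 'oldest'.

oldest


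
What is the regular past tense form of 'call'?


Apply rule: Add -ed. 'call' becomes 'called'.

called


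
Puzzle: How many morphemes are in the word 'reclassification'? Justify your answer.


Decomposition: re- (prefix) + class (root) + -ify (suffix) + -ation (suffix) = 4 morpheme(s)

4 morphemes


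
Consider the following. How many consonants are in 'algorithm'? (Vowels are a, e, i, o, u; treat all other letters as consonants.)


Consonants in 'algorithm': l, g, r, t, h, m = 6 consonants.

6


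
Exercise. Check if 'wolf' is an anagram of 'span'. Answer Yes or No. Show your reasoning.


Sorted letters of 'wolf': 'flow'
Sorted letters of 'span': 'anps'
They do not match.

No


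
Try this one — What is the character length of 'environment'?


Spell out 'environment' and number each letter: e(1), n(2), v(3), i(4), r(5), o(6), n(7), m(8), e(9), n(10), t(11). Total: 11 letters.

11


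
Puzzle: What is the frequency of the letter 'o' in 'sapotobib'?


Letter 'o' in 'sapotobib': found at position(s) 4, 6 = 2 occurrence(s).

2


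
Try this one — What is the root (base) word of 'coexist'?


Remove prefix 'co' from 'coexist' to get root 'exist'.

exist


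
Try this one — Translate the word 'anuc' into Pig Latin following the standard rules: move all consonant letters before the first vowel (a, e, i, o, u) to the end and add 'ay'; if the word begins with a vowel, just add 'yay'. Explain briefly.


'anuc' starts with a vowel, so add 'yay': 'anucyay'.

anucyay


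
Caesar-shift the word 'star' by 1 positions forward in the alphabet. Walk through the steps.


Shift each letter by 1: s -> t, t -> u, a -> b, r -> s. Result: 'tubs'.

tubs


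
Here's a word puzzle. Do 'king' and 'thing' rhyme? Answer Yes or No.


Rime (stressed vowel + following sounds) of 'king': -ing = /ɪŋ/
Rime of 'thing': -ing = /ɪŋ/
/ɪŋ/ and /ɪŋ/ are the same ending sound, so the words rhyme.

Yes


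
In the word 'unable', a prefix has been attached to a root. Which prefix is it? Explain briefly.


The word 'unable' = 'un' (prefix) + 'able' (root). The prefix is 'un'.

un


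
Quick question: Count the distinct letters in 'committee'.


Unique letters in 'committee': {c, e, i, m, o, t} = 6 distinct letters.

6


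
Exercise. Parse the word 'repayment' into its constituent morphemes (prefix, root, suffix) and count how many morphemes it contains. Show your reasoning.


Step 1: Identify prefix: 're' (meaning: again)
Step 2: Identify root: 'pay'
Step 3: Identify suffix(es): 'ment'
Decomposition: re- (prefix: again) + pay (root) + -ment (suffix: action/result)
Total morphemes: 3

3 morphemes (re- (prefix: again) + pay (root) + -ment (suffix: action/result))


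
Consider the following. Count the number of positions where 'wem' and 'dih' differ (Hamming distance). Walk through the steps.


Alignment:
Position 1: 'w' vs 'd' = DIFFER
Position 2: 'e' vs 'i' = DIFFER
Position 3: 'm' vs 'h' = DIFFER
Total differences: 3

3


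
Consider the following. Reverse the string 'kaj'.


Reverse 'kaj' character by character: 'jak'.

jak


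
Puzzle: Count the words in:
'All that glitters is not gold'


Split into words: All | that | glitters | is | not | gold = 6 words.

6


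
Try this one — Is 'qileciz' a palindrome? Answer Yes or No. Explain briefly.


Forward: 'qileciz'
Reversed: 'ziceliq'
They differ.

No


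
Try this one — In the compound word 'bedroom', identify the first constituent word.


Split 'bedroom' into 'bed' + 'room'. The first part is 'bed'.

bed


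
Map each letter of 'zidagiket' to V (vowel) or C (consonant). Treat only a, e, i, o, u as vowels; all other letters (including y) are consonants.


Letter mapping: z = C, i = V, d = C, a = V, g = C, i = V, k = C, e = V, t = C.

CVCVCVCVC


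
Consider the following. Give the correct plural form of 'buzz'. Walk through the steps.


Apply rule: Add -es (sibilant/fricative ending). 'buzz' becomes 'buzzes'.

buzzes


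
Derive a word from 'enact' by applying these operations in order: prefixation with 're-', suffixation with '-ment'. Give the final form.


Step 1: Add prefix 're-' to 'enact' = 'reenact'
Step 2: Add suffix '-ment' to 'reenact' = 'reenactment'

reenactment


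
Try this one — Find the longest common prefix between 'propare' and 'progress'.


Compare from the start: 3 characters match: 'pro'. Mismatch at position 4: 'p' vs 'g'.

pro


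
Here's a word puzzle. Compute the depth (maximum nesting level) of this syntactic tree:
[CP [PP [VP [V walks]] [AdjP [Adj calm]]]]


Count bracket nesting levels:
'[' at pos 0: depth = 1
'[' at pos 4: depth = 2
'[' at pos 8: depth = 3
'[' at pos 12: depth = 4
'[' at pos 23: depth = 3
'[' at pos 29: depth = 4
Maximum depth reached: 4

4


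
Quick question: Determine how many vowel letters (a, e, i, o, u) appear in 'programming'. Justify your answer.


Vowels in 'programming': o, a, i = 3 vowels.

3


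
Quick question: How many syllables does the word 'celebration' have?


Break 'celebration' into syllables: cel-e-bra-tion -> cel | e | bra | tion = 4 syllables

4 syllables


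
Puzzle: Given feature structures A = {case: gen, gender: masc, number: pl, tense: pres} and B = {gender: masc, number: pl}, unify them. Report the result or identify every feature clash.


Compare features:
case: A=gen vs B=_ -> unified: gen
gender: A=masc vs B=masc -> unified: masc
number: A=pl vs B=pl -> unified: pl
tense: A=pres vs B=_ -> unified: pres
No clashes found.

Unified: {case: gen, gender: masc, number: pl, tense: pres}


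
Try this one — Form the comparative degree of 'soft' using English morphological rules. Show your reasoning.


Apply comparative formation (add -er): 'soft' -> 'softer'.

softer


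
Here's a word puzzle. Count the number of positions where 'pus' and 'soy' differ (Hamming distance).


Alignment:
Position 1: 'p' vs 's' = DIFFER
Position 2: 'u' vs 'o' = DIFFER
Position 3: 's' vs 'y' = DIFFER
Total differences: 3

3


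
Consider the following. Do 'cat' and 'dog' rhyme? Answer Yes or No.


Rime (stressed vowel + following sounds) of 'cat': -at = /æt/
Rime of 'dog': -og = /ɒg/
/æt/ and /ɒg/ are different ending sounds, so the words do not rhyme.

No


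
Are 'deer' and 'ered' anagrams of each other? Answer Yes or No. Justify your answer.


Sorted letters of 'deer': 'deer'
Sorted letters of 'ered': 'deer'
They match.

Yes


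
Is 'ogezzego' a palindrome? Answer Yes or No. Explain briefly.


Forward: 'ogezzego'
Reversed: 'ogezzego'
They are identical.

Yes


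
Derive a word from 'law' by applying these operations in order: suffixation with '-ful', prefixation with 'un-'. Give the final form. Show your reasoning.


Step 1: Add suffix '-ful' to 'law' = 'lawful'
Step 2: Add prefix 'un-' to 'lawful' = 'unlawful'

unlawful


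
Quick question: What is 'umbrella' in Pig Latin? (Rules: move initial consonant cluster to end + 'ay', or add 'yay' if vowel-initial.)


'umbrella' starts with a vowel, so add 'yay': 'umbrellayay'.

umbrellayay


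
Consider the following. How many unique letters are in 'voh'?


Unique letters in 'voh': {h, o, v} = 3 distinct letters.

3


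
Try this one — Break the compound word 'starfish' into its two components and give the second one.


Split 'starfish' into 'star' + 'fish'. The second part is 'fish'.

fish


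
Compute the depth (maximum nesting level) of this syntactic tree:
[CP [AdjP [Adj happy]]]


Count bracket nesting levels:
'[' at pos 0: depth = 1
'[' at pos 4: depth = 2
'[' at pos 10: depth = 3
Maximum depth reached: 3

3


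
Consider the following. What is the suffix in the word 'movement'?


The word 'movement' = 'move' (root) + '-ment' (suffix). The suffix is '-ment'.

ment


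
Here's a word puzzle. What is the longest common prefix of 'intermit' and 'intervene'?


Compare from the start: 5 characters match: 'inter'. Mismatch at position 6: 'm' vs 'v'.

inter


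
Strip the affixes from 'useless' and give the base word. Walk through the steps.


Remove suffix '-less' from 'useless' to get root 'use'.

use


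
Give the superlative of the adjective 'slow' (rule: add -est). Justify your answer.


Apply superlative formation (add -est): 'slow' -> 'slowest'.

slowest


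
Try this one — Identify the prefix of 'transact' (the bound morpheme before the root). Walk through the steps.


The word 'transact' = 'trans' (prefix) + 'act' (root). The prefix is 'trans'.

trans


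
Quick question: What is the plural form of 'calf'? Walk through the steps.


Apply rule: Change -f to -ves. 'calf' becomes 'calves'.

calves


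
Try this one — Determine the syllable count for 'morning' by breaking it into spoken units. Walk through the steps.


Break 'morning' into syllables: morn-ing -> morn | ing = 2 syllables

2 syllables


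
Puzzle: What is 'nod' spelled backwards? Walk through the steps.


Reverse 'nod' character by character: 'don'.

don


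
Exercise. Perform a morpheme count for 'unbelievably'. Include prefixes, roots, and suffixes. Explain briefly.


Decomposition: un- (prefix) + believe (root) + -able (suffix) + -ly (suffix) = 4 morpheme(s)

4 morphemes


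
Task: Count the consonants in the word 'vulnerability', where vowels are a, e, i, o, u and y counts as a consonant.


Consonants in 'vulnerability': v, l, n, r, b, l, t, y = 8 consonants.

8


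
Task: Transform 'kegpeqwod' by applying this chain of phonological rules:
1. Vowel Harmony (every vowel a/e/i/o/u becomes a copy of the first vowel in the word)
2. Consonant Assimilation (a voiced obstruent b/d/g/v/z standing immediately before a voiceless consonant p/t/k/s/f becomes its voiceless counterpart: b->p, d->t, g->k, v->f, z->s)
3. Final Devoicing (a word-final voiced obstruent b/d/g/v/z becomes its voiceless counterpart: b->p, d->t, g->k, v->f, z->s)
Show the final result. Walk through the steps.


Starting form: 'kegpeqwod'
Rule 1: Vowel Harmony: all vowels become 'e' (matching first vowel). 'kegpeqwod' -> 'kegpeqwed'
Rule 2: Consonant Assimilation: voiced obstruent before voiceless consonant becomes voiceless ('gp' -> 'kp'). 'kegpeqwed' -> 'kekpeqwed'
Rule 3: Final Devoicing: word-final voiced obstruent 'd' becomes voiceless 't'. 'kekpeqwed' -> 'kekpeqwet'
Final form: 'kekpeqwet'

kekpeqwet


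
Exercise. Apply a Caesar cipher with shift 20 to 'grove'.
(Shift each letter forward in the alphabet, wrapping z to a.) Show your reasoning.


Shift each letter by 20: g -> a, r -> l, o -> i, v -> p, e -> y. Result: 'alipy'.

alipy


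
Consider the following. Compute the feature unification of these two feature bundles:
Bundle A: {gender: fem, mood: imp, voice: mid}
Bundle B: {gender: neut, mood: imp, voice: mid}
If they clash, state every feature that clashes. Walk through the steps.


Compare features:
gender: A=fem vs B=neut -> CLASH
mood: A=imp vs B=imp -> unified: imp
voice: A=mid vs B=mid -> unified: mid
Clash detected on feature 'gender' (fem vs neut); unification fails.

CLASH on 'gender' (fem vs neut)


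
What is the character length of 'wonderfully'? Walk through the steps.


Spell out 'wonderfully' and number each letter: w(1), o(2), n(3), d(4), e(5), r(6), f(7), u(8), l(9), l(10), y(11). Total: 11 letters.

11


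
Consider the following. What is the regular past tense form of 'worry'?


Apply rule: Change -y to -ied. 'worry' becomes 'worried'.

worried


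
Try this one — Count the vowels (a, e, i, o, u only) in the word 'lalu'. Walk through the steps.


Vowels in 'lalu': a, u = 2 vowels.

2


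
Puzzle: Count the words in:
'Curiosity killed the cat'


Split into words: Curiosity | killed | the | cat = 4 words.

4


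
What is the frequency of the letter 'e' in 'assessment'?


Letter 'e' in 'assessment': found at position(s) 4, 8 = 2 occurrence(s).

2


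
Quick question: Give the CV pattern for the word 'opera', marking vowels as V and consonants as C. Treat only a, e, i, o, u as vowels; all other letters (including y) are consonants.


Letter mapping: o = V, p = C, e = V, r = C, a = V.

VCVCV


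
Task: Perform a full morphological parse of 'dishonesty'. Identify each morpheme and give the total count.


Step 1: Identify prefix: 'dis' (meaning: not/apart)
Step 2: Identify root: 'honest'
Step 3: Identify suffix(es): 'y'
Decomposition: dis- (prefix: not/apart) + honest (root) + -y (suffix: quality)
Total morphemes: 3

3 morphemes (dis- (prefix: not/apart) + honest (root) + -y (suffix: quality))


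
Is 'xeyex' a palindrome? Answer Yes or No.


Forward: 'xeyex'
Reversed: 'xeyex'
They are identical.

Yes


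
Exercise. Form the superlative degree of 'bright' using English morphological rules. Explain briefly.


Apply superlative formation (add -est): 'bright' -> 'brightest'.

brightest


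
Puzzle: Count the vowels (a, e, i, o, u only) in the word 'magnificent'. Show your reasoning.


Vowels in 'magnificent': a, i, i, e = 4 vowels.

4


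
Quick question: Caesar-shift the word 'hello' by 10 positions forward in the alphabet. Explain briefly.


Shift each letter by 10: h -> r, e -> o, l -> v, l -> v, o -> y. Result: 'rovvy'.

rovvy


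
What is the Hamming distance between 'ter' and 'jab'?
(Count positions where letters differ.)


Alignment:
Position 1: 't' vs 'j' = DIFFER
Position 2: 'e' vs 'a' = DIFFER
Position 3: 'r' vs 'b' = DIFFER
Total differences: 3

3


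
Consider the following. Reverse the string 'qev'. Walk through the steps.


Reverse 'qev' character by character: 'veq'.

veq


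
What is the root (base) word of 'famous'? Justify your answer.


Remove suffix '-ous' from 'famous' to get root 'fame'.

fame


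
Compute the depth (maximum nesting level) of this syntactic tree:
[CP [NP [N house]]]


Count bracket nesting levels:
'[' at pos 0: depth = 1
'[' at pos 4: depth = 2
'[' at pos 8: depth = 3
Maximum depth reached: 3

3


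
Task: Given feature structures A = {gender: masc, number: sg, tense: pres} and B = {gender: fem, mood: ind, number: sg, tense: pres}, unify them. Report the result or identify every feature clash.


Compare features:
gender: A=masc vs B=fem -> CLASH
mood: A=_ vs B=ind -> unified: ind
number: A=sg vs B=sg -> unified: sg
tense: A=pres vs B=pres -> unified: pres
Clash detected on feature 'gender' (masc vs fem); unification fails.

CLASH on 'gender' (masc vs fem)


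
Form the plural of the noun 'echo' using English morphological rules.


Apply rule: Add -es (consonant + o). 'echo' becomes 'echoes'.

echoes


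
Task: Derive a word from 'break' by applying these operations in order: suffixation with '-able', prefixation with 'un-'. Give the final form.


Step 1: Add suffix '-able' to 'break' = 'breakable'
Step 2: Add prefix 'un-' to 'breakable' = 'unbreakable'

unbreakable


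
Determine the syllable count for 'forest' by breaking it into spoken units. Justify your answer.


Break 'forest' into syllables: for-est -> for | est = 2 syllables

2 syllables


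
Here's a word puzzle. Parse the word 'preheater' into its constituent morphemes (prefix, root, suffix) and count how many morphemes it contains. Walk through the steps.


Step 1: Identify prefix: 'pre' (meaning: before)
Step 2: Identify root: 'heat'
Step 3: Identify suffix(es): 'er'
Decomposition: pre- (prefix: before) + heat (root) + -er (suffix: one who)
Total morphemes: 3

3 morphemes (pre- (prefix: before) + heat (root) + -er (suffix: one who))


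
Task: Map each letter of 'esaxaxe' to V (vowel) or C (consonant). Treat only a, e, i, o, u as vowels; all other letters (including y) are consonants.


Letter mapping: e = V, s = C, a = V, x = C, a = V, x = C, e = V.

VCVCVCV


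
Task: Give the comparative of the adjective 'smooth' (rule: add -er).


Apply comparative formation (add -er): 'smooth' -> 'smoother'.

smoother


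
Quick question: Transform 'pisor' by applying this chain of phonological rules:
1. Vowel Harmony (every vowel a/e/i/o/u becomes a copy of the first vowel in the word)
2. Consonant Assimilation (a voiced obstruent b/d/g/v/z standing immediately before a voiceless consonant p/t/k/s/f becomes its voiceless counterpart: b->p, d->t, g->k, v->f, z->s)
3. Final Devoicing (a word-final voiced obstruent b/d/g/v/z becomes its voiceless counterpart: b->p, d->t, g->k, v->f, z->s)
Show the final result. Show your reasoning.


Starting form: 'pisor'
Rule 1: Vowel Harmony: all vowels become 'i' (matching first vowel). 'pisor' -> 'pisir'
Rule 2: Consonant Assimilation: no voiced obstruent (b/d/g/v/z) stands immediately before a voiceless consonant (p/t/k/s/f). No change.
Rule 3: Final Devoicing: final consonant 'r' is not one of the voiced obstruents b/d/g/v/z. No change.
Final form: 'pisir'

pisir


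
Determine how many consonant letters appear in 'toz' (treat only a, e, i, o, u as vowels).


Consonants in 'toz': t, z = 2 consonants.

2


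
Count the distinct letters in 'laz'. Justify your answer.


Unique letters in 'laz': {a, l, z} = 3 distinct letters.

3


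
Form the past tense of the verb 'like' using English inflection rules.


Apply rule: Add -d (word ends in -e). 'like' becomes 'liked'.

liked


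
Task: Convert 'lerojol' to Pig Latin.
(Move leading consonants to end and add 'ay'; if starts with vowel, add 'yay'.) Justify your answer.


'lerojol': move consonant cluster 'l' to end and add 'ay': 'erojollay'.

erojollay


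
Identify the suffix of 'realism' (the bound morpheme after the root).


The word 'realism' = 'real' (root) + '-ism' (suffix). The suffix is '-ism'.

ism


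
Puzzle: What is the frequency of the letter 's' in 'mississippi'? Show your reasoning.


Letter 's' in 'mississippi': found at position(s) 3, 4, 6, 7 = 4 occurrence(s).

4


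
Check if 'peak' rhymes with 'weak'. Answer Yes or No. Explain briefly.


Rime (stressed vowel + following sounds) of 'peak': -eak = /iːk/
Rime of 'weak': -eak = /iːk/
/iːk/ and /iːk/ are the same ending sound, so the words rhyme.

Yes


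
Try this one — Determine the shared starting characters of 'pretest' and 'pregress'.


Compare from the start: 3 characters match: 'pre'. Mismatch at position 4: 't' vs 'g'.

pre


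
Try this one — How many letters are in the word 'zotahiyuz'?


Spell out 'zotahiyuz' and number each letter: z(1), o(2), t(3), a(4), h(5), i(6), y(7), u(8), z(9). Total: 9 letters.

9


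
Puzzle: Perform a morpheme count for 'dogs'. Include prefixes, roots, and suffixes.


Decomposition: dog (root) + -s (plural) = 2 morpheme(s)

2 morphemes


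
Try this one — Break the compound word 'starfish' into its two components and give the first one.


Split 'starfish' into 'star' + 'fish'. The first part is 'star'.

star


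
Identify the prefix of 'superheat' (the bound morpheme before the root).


The word 'superheat' = 'super' (prefix) + 'heat' (root). The prefix is 'super'.

super


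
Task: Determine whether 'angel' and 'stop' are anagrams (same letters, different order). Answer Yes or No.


Sorted letters of 'angel': 'aegln'
Sorted letters of 'stop': 'opst'
They do not match.

No


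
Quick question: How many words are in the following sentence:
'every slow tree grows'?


Split into words: every | slow | tree | grows = 4 words.

4


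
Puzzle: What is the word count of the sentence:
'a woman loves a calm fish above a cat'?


Split into words: a | woman | loves | a | calm | fish | above | a | cat = 9 words.

9


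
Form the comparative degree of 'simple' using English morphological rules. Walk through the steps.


Apply comparative formation (ends in e: add -r): 'simple' -> 'simpler'.

simpler


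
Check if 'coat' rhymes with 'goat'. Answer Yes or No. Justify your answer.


Rime (stressed vowel + following sounds) of 'coat': -oat = /oʊt/
Rime of 'goat': -oat = /oʊt/
/oʊt/ and /oʊt/ are the same ending sound, so the words rhyme.

Yes


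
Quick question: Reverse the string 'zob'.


Reverse 'zob' character by character: 'boz'.

boz


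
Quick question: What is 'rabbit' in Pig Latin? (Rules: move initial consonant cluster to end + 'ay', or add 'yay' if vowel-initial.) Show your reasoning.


'rabbit': move consonant cluster 'r' to end and add 'ay': 'abbitray'.

abbitray


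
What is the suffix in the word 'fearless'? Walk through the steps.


The word 'fearless' = 'fear' (root) + '-less' (suffix). The suffix is '-less'.

less


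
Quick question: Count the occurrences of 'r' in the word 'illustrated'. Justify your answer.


Letter 'r' in 'illustrated': found at position(s) 7 = 1 occurrence(s).

1


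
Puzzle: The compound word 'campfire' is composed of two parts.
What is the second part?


Split 'campfire' into 'camp' + 'fire'. The second part is 'fire'.

fire


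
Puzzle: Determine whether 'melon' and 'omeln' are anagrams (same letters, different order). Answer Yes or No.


Sorted letters of 'melon': 'elmno'
Sorted letters of 'omeln': 'elmno'
They match.

Yes


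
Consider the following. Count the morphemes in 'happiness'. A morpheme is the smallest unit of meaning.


Decomposition: happy (root) + -ness (suffix) = 2 morpheme(s)

2 morphemes


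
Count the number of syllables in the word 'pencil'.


Break 'pencil' into syllables: pen-cil -> pen | cil = 2 syllables

2 syllables


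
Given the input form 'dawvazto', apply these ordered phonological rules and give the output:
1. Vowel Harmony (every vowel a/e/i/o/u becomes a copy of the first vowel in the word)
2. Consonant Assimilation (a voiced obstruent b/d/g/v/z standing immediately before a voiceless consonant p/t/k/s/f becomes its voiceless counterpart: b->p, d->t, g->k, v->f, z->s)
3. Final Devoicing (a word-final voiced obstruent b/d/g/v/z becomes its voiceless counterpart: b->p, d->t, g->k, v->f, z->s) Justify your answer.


Starting form: 'dawvazto'
Rule 1: Vowel Harmony: all vowels become 'a' (matching first vowel). 'dawvazto' -> 'dawvazta'
Rule 2: Consonant Assimilation: voiced obstruent before voiceless consonant becomes voiceless ('zt' -> 'st'). 'dawvazta' -> 'dawvasta'
Rule 3: Final Devoicing: the word ends in the vowel 'a', not a consonant. No change.
Final form: 'dawvasta'

dawvasta


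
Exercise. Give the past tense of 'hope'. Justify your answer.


Apply rule: Add -d (word ends in -e). 'hope' becomes 'hoped'.

hoped


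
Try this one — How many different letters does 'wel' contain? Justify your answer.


Unique letters in 'wel': {e, l, w} = 3 distinct letters.

3


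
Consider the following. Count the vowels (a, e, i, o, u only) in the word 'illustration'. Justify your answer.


Vowels in 'illustration': i, u, a, i, o = 5 vowels.

5


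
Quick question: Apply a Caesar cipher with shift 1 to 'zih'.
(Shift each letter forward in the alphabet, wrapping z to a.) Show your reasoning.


Shift each letter by 1: z -> a, i -> j, h -> i. Result: 'aji'.

aji


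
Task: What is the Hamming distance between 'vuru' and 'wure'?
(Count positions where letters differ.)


Alignment:
Position 1: 'v' vs 'w' = DIFFER
Position 2: 'u' vs 'u' = match
Position 3: 'r' vs 'r' = match
Position 4: 'u' vs 'e' = DIFFER
Total differences: 2

2


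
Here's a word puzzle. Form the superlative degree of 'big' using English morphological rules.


Apply superlative formation (double final consonant, add -est): 'big' -> 'biggest'.

biggest


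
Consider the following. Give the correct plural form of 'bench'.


Apply rule: Add -es (sibilant/fricative ending). 'bench' becomes 'benches'.

benches


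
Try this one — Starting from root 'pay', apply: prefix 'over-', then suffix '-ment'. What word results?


Step 1: Add prefix 'over-' to 'pay' = 'overpay'
Step 2: Add suffix '-ment' to 'overpay' = 'overpayment'

overpayment


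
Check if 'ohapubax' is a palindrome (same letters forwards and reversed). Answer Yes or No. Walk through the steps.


Forward: 'ohapubax'
Reversed: 'xabupaho'
They differ.

No


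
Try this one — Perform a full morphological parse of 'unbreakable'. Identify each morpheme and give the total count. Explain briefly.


Step 1: Identify prefix: 'un' (meaning: not/reverse)
Step 2: Identify root: 'break'
Step 3: Identify suffix(es): 'able'
Decomposition: un- (prefix: not/reverse) + break (root) + -able (suffix: capable of)
Total morphemes: 3

3 morphemes (un- (prefix: not/reverse) + break (root) + -able (suffix: capable of))


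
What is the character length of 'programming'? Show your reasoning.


Spell out 'programming' and number each letter: p(1), r(2), o(3), g(4), r(5), a(6), m(7), m(8), i(9), n(10), g(11). Total: 11 letters.

11


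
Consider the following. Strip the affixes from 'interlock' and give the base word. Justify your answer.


Remove prefix 'inter' from 'interlock' to get root 'lock'.

lock


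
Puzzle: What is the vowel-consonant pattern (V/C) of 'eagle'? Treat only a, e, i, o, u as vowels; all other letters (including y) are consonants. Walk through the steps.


Letter mapping: e = V, a = V, g = C, l = C, e = V.

VVCCV


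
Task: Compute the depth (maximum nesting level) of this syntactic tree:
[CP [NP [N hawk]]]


Count bracket nesting levels:
'[' at pos 0: depth = 1
'[' at pos 4: depth = 2
'[' at pos 8: depth = 3
Maximum depth reached: 3

3


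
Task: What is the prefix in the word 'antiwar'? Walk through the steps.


The word 'antiwar' = 'anti' (prefix) + 'war' (root). The prefix is 'anti'.

anti


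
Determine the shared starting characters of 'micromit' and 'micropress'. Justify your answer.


Compare from the start: 5 characters match: 'micro'. Mismatch at position 6: 'm' vs 'p'.

micro


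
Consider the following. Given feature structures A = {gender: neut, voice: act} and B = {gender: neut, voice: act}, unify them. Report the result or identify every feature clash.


Compare features:
gender: A=neut vs B=neut -> unified: neut
voice: A=act vs B=act -> unified: act
No clashes found.

Unified: {gender: neut, voice: act}


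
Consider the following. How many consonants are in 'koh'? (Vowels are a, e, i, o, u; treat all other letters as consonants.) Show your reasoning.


Consonants in 'koh': k, h = 2 consonants.

2


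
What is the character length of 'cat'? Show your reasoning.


Spell out 'cat' and number each letter: c(1), a(2), t(3). Total: 3 letters.

3


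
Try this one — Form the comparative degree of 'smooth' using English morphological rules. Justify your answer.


Apply comparative formation (add -er): 'smooth' -> 'smoother'.

smoother


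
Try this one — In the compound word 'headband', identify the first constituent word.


Split 'headband' into 'head' + 'band'. The first part is 'head'.

head


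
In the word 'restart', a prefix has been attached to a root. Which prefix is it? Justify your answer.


The word 'restart' = 're' (prefix) + 'start' (root). The prefix is 're'.

re


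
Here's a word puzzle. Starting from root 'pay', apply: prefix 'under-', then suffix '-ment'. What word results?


Step 1: Add prefix 'under-' to 'pay' = 'underpay'
Step 2: Add suffix '-ment' to 'underpay' = 'underpayment'

underpayment


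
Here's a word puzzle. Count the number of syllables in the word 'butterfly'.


Break 'butterfly' into syllables: but-ter-fly -> but | ter | fly = 3 syllables

3 syllables


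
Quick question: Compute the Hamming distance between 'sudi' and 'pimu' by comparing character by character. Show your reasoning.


Alignment:
Position 1: 's' vs 'p' = DIFFER
Position 2: 'u' vs 'i' = DIFFER
Position 3: 'd' vs 'm' = DIFFER
Position 4: 'i' vs 'u' = DIFFER
Total differences: 4

4


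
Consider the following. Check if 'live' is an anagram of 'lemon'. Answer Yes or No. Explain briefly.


Sorted letters of 'live': 'eilv'
Sorted letters of 'lemon': 'elmno'
They do not match.

No


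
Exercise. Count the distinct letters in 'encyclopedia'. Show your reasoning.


Unique letters in 'encyclopedia': {a, c, d, e, i, l, n, o, p, y} = 10 distinct letters.

10


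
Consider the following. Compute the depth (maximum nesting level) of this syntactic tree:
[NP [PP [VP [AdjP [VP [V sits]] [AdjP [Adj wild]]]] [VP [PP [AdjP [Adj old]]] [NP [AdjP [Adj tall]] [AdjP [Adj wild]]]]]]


Count bracket nesting levels:
'[' at pos 0: depth = 1
'[' at pos 4: depth = 2
'[' at pos 8: depth = 3
'[' at pos 12: depth = 4
'[' at pos 18: depth = 5
'[' at pos 22: depth = 6
'[' at pos 32: depth = 5
'[' at pos 38: depth = 6
'[' at pos 52: depth = 3
'[' at pos 56: depth = 4
'[' at pos 60: depth = 5
'[' at pos 66: depth = 6
'[' at pos 78: depth = 4
'[' at pos 82: depth = 5
'[' at pos 88: depth = 6
'[' at pos 100: depth = 5
'[' at pos 106: depth = 6
Maximum depth reached: 6

6


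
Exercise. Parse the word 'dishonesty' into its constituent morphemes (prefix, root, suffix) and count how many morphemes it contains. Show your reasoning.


Step 1: Identify prefix: 'dis' (meaning: not/apart)
Step 2: Identify root: 'honest'
Step 3: Identify suffix(es): 'y'
Decomposition: dis- (prefix: not/apart) + honest (root) + -y (suffix: quality)
Total morphemes: 3

3 morphemes (dis- (prefix: not/apart) + honest (root) + -y (suffix: quality))


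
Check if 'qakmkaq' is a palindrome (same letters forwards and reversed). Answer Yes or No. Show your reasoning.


Forward: 'qakmkaq'
Reversed: 'qakmkaq'
They are identical.

Yes


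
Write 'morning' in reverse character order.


Reverse 'morning' character by character: 'gninrom'.

gninrom


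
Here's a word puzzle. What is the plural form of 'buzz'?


Apply rule: Add -es (sibilant/fricative ending). 'buzz' becomes 'buzzes'.

buzzes


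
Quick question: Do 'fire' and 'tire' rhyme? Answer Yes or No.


Rime (stressed vowel + following sounds) of 'fire': -ire = /aɪər/
Rime of 'tire': -ire = /aɪər/
/aɪər/ and /aɪər/ are the same ending sound, so the words rhyme.

Yes


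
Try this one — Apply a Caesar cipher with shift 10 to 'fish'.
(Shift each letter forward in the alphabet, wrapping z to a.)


Shift each letter by 10: f -> p, i -> s, s -> c, h -> r. Result: 'pscr'.

pscr


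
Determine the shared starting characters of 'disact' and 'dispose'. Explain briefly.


Compare from the start: 3 characters match: 'dis'. Mismatch at position 4: 'a' vs 'p'.

dis


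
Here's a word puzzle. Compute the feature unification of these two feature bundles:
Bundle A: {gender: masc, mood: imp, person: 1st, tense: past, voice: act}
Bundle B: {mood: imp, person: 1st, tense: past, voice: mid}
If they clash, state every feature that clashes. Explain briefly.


Compare features:
gender: A=masc vs B=_ -> unified: masc
mood: A=imp vs B=imp -> unified: imp
person: A=1st vs B=1st -> unified: 1st
tense: A=past vs B=past -> unified: past
voice: A=act vs B=mid -> CLASH
Clash detected on feature 'voice' (act vs mid); unification fails.

CLASH on 'voice' (act vs mid)


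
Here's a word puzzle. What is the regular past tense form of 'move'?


Apply rule: Add -d (word ends in -e). 'move' becomes 'moved'.

moved


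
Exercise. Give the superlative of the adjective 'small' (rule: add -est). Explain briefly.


Apply superlative formation (add -est): 'small' -> 'smallest'.

smallest


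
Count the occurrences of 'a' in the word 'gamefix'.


Letter 'a' in 'gamefix': found at position(s) 2 = 1 occurrence(s).

1


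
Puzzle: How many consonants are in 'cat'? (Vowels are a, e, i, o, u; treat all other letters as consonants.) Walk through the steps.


Consonants in 'cat': c, t = 2 consonants.

2


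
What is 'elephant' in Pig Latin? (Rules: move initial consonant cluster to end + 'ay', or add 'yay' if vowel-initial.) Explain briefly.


'elephant' starts with a vowel, so add 'yay': 'elephantyay'.

elephantyay


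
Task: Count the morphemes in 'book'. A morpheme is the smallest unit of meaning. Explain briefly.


Decomposition: book (free morpheme) = 1 morpheme(s)

1 morphemes


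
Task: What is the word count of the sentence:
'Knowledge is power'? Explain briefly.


Split into words: Knowledge | is | power = 3 words.

3


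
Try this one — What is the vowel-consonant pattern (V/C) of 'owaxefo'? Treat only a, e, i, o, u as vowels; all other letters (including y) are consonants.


Letter mapping: o = V, w = C, a = V, x = C, e = V, f = C, o = V.

VCVCVCV


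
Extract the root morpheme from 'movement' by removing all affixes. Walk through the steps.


Remove suffix '-ment' from 'movement' to get root 'move'.

move


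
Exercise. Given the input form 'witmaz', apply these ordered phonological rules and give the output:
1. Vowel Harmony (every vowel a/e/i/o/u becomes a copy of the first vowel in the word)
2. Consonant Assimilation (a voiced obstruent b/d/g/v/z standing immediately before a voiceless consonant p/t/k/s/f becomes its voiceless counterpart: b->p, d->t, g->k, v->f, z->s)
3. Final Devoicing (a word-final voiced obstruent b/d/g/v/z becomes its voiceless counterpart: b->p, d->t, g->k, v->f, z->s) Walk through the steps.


Starting form: 'witmaz'
Rule 1: Vowel Harmony: all vowels become 'i' (matching first vowel). 'witmaz' -> 'witmiz'
Rule 2: Consonant Assimilation: no voiced obstruent (b/d/g/v/z) stands immediately before a voiceless consonant (p/t/k/s/f). No change.
Rule 3: Final Devoicing: word-final voiced obstruent 'z' becomes voiceless 's'. 'witmiz' -> 'witmis'
Final form: 'witmis'

witmis


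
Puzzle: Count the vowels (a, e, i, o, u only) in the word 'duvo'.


Vowels in 'duvo': u, o = 2 vowels.

2


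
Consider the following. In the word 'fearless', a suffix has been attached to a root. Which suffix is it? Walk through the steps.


The word 'fearless' = 'fear' (root) + '-less' (suffix). The suffix is '-less'.

less


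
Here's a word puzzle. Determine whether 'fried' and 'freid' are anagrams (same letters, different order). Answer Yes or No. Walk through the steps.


Sorted letters of 'fried': 'defir'
Sorted letters of 'freid': 'defir'
They match.

Yes


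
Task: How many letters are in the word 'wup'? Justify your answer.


Spell out 'wup' and number each letter: w(1), u(2), p(3). Total: 3 letters.

3


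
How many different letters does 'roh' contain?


Unique letters in 'roh': {h, o, r} = 3 distinct letters.

3


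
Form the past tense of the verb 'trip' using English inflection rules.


Apply rule: Double final consonant and add -ed. 'trip' becomes 'tripped'.

tripped


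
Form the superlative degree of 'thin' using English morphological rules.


Apply superlative formation (double final consonant, add -est): 'thin' -> 'thinnest'.

thinnest


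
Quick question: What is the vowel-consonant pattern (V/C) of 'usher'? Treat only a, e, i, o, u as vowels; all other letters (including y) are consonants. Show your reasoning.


Letter mapping: u = V, s = C, h = C, e = V, r = C.

VCCVC


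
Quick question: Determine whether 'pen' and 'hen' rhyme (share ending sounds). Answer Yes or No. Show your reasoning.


Rime (stressed vowel + following sounds) of 'pen': -en = /ɛn/
Rime of 'hen': -en = /ɛn/
/ɛn/ and /ɛn/ are the same ending sound, so the words rhyme.

Yes


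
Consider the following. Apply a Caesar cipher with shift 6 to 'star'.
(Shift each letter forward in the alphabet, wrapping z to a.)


Shift each letter by 6: s -> y, t -> z, a -> g, r -> x. Result: 'yzgx'.

yzgx


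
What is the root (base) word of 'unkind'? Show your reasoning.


Remove prefix 'un' from 'unkind' to get root 'kind'.

kind


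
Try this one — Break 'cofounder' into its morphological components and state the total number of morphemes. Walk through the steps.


Step 1: Identify prefix: 'co' (meaning: together)
Step 2: Identify root: 'found'
Step 3: Identify suffix(es): 'er'
Decomposition: co- (prefix: together) + found (root) + -er (suffix: one who)
Total morphemes: 3

3 morphemes (co- (prefix: together) + found (root) + -er (suffix: one who))


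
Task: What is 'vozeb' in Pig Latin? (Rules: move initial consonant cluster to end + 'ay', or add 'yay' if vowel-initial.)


'vozeb': move consonant cluster 'v' to end and add 'ay': 'ozebvay'.

ozebvay


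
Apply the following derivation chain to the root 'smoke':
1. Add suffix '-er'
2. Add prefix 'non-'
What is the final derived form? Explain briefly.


Step 1: Add suffix '-er' to 'smoke' = 'smoker'
Step 2: Add prefix 'non-' to 'smoker' = 'nonsmoker'

nonsmoker


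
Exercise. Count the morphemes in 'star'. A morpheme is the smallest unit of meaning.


Decomposition: star (free morpheme) = 1 morpheme(s)

1 morphemes


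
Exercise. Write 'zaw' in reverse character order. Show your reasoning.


Reverse 'zaw' character by character: 'waz'.

waz


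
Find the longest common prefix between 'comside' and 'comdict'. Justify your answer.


Compare from the start: 3 characters match: 'com'. Mismatch at position 4: 's' vs 'd'.

com
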